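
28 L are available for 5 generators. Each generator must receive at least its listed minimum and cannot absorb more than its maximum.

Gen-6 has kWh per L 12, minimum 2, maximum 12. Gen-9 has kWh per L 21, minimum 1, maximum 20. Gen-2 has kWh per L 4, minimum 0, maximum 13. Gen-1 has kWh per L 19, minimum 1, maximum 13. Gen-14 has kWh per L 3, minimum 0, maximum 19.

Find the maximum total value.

Meeting every minimum uses 2+1+0+1+0 = 4 L, leaving 24.
Order the generators by kWh per L: Gen-9 21 > Gen-1 19 > Gen-6 12 > Gen-2 4 > Gen-14 3.
Give Gen-9 19 more to hit its cap of 20 → 5 left.
Gen-1: +5 (room for 12) → 6. Pool exhausted.
Total = 12×2 + 21×20 + 19×6 = 558.

558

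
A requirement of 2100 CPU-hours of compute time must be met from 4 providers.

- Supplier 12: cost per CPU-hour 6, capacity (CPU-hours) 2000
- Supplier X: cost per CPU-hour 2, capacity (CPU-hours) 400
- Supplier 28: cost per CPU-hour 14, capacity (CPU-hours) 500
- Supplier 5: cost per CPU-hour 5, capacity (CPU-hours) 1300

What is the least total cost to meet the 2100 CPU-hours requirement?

9700

Use providers in increasing cost order.
Take 400 from Supplier X at 2 — need 1700 more.
Take 1300 from Supplier 5 at 5 — need 400 more.
Supplier 12 at 6: take 400 of its 2000 — requirement met.
Supplier 28: unused.
Cost = 400×2 + 1300×5 + 400×6 = 9700.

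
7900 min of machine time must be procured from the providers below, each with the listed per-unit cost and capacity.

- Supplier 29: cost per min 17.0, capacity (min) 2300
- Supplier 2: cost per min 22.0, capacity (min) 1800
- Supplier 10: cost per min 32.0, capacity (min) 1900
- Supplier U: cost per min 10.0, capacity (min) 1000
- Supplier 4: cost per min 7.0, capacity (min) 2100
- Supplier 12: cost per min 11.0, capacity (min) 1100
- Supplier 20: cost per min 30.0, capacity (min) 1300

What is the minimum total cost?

106700

Use providers in increasing cost order.
Supplier 4 (7.0): use full 2100 — 5800 min to go.
Supplier U at 10.0: take all 1000 min — 4800 still needed.
Supplier 12 (11.0): use full 1100 — 3700 min to go.
Supplier 29 at 17.0: take all 2300 min — 1400 still needed.
Take 1400 from Supplier 2 at 22.0 to finish.
Supplier 20, Supplier 10: unused.
Cost = 2100×7.0 + 1000×10.0 + 1100×11.0 + 2300×17.0 + 1400×22.0 = 106700.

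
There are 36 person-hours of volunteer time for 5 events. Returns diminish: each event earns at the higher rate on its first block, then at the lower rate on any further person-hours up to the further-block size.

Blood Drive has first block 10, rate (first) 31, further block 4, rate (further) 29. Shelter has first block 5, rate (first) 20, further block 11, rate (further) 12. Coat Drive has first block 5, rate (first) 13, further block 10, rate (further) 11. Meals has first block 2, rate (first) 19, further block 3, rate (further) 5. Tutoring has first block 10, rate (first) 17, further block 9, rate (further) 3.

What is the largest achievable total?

Rank every tier by rate: Blood Drive/tier1 31 > Blood Drive/tier2 29 > Shelter/tier1 20 > Meals/tier1 19 > Tutoring/tier1 17 > Coat Drive/tier1 13 > Shelter/tier2 12 > Coat Drive/tier2 11 > Meals/tier2 5 > Tutoring/tier2 3.
Fill Blood Drive tier1 block (10 at 31) ; 26 left.
Blood Drive/tier2 (29): +4 ; 22 left.
Shelter/tier1 (20): +5 ; 17 left.
Meals tier1 at 19: fill all 2 ; 15 left.
Tutoring tier1 at 17: fill all 10 ; 5 left.
Coat Drive/tier1 (13): +5 ; 0 left.
Total = 31×10 + 29×4 + 20×5 + 19×2 + 17×10 + 13×5 = 799.

799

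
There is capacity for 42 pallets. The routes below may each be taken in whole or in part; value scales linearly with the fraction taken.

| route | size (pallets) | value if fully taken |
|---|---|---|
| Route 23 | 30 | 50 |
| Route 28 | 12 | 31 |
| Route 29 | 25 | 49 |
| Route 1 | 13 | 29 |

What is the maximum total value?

93.32

Sort by value density: Route 28 31/12≈2.58, Route 1 29/13≈2.23, Route 29 49/25≈1.96, Route 23 50/30≈1.67.
Route 28: take in full, 12 pallets for value 31 → 30 left.
Route 1: take in full, 13 pallets for value 29 → 17 left.
17 pallets left: a 17/25 share of Route 29 gives 49×17/25 = 33.32.
Total value = 93.32.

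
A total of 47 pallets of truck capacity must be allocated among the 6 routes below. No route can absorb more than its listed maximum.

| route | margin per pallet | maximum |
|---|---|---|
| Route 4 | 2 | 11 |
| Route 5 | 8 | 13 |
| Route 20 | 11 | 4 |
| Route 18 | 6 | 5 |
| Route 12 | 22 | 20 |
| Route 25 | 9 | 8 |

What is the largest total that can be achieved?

Highest margin per pallet first: Route 12 22 > Route 20 11 > Route 25 9 > Route 5 8 > Route 18 6 > Route 4 2.
Route 12 takes 20 to reach its cap of 20 ; 27 left.
Route 20: +4 to 4 (cap) ; 23 left.
Route 25 takes 8 to reach its cap of 8 ; 15 left.
Give Route 5 13 to hit its cap of 13 ; 2 left.
Only 2 left; Route 18 takes them to reach 2.
Total = 8×13 + 11×4 + 6×2 + 22×20 + 9×8 = 672.

672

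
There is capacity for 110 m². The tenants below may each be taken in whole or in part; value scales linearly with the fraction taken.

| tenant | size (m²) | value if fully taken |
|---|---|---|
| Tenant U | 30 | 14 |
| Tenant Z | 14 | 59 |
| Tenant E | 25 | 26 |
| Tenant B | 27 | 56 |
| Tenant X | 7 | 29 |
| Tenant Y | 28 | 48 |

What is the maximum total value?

222.2

Best value per unit of size first: Tenant Z 59/14≈4.21, Tenant X 29/7≈4.14, Tenant B 56/27≈2.07, Tenant Y 48/28≈1.71, Tenant E 26/25≈1.04, Tenant U 14/30≈0.467.
Tenant Z: take in full, 14 m² for value 59 → 96 left.
Take all of Tenant X (7 m², value 29) → 89 m² left.
Take all of Tenant B (27 m², value 56) → 62 m² left.
Tenant Y: take in full, 28 m² for value 48 → 34 left.
Tenant E: take in full, 25 m² for value 26 → 9 left.
Only 9 m² remain; take 9/30 of Tenant U for value 14×9/30 = 4.2.
Total value = 222.2.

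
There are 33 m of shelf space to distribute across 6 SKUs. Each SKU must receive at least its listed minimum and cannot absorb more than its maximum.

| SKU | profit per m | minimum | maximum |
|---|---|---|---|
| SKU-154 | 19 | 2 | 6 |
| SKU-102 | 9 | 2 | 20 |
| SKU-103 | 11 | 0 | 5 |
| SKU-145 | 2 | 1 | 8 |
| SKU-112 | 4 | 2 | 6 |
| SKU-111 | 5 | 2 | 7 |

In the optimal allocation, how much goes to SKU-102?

17

Meeting every minimum uses 2+2+0+1+2+2 = 9 m, leaving 24.
Highest profit per m first: SKU-154 19 > SKU-103 11 > SKU-102 9 > SKU-111 5 > SKU-112 4 > SKU-145 2.
SKU-154: +4 to 6 (cap) → 20 left.
SKU-103 takes 5 more to reach its cap of 5 → 15 left.
SKU-102: +15 (room for 18) → 17. Pool exhausted.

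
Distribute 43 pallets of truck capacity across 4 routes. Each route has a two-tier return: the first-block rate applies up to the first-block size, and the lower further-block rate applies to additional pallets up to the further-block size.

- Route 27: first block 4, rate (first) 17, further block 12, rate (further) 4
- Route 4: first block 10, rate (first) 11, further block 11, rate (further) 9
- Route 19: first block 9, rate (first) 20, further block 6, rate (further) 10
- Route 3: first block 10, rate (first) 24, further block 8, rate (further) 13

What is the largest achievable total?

Rank every tier by rate: Route 3/T1 24 > Route 19/T1 20 > Route 27/T1 17 > Route 3/T2 13 > Route 4/T1 11 > Route 19/T2 10 > Route 4/T2 9 > Route 27/T2 4.
Fill Route 3 T1 block (10 at 24) ; 33 left.
Fill Route 19 T1 block (9 at 20) ; 24 left.
Fill Route 27 T1 block (4 at 17) ; 20 left.
Route 3/T2 (13): +8 ; 12 left.
Route 4/T1 (11): +10 ; 2 left.
2 remain; put them into Route 19 T2 at 10.
Total = 24×10 + 20×9 + 17×4 + 13×8 + 11×10 + 10×2 = 722.

722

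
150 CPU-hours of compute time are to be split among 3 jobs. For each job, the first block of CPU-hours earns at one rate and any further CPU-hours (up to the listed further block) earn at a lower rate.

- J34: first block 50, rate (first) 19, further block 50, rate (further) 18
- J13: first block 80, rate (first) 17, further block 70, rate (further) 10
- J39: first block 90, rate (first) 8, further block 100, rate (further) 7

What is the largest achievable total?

Treat each block as its own option and order by rate: J34/first 19 > J34/second 18 > J13/first 17 > J13/second 10 > J39/first 8 > J39/second 7.
J34/first (19): +50 → 100 left.
Fill J34 second block (50 at 18) → 50 left.
J13/first: +50 of 80 at 17; pool empty.
Total = 19×50 + 18×50 + 17×50 = 2700.

2700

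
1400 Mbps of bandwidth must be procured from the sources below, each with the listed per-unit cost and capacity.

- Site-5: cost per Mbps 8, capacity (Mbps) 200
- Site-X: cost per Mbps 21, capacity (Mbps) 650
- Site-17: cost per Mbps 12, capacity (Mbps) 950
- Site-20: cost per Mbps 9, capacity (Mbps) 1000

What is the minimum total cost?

13000

Fill from the cheapest source first.
Site-5 (8): use full 200 ; 1200 Mbps to go.
Site-20 at 9: take all 1000 Mbps ; 200 still needed.
Take 200 from Site-17 at 12 to finish.
Site-X: unused.
Cost = 200×8 + 1000×9 + 200×12 = 13000.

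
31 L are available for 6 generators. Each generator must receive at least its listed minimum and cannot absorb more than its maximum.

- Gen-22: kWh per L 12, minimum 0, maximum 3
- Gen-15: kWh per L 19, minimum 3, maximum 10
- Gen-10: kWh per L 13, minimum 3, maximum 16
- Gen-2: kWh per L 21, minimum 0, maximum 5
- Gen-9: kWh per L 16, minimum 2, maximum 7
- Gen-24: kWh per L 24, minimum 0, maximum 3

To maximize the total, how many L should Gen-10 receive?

Meeting every minimum uses 0+3+3+0+2+0 = 8 L, leaving 23.
Rank by kWh per L: Gen-24 24 > Gen-2 21 > Gen-15 19 > Gen-9 16 > Gen-10 13 > Gen-22 12.
Gen-24: +3 to 3 (cap) — 20 left.
Gen-2: +5 to 5 (cap) — 15 left.
Give Gen-15 7 more to hit its cap of 10 — 8 left.
Gen-9 takes 5 more to reach its cap of 7 — 3 left.
Gen-10: +3 (room for 13) → 6. Pool exhausted.

6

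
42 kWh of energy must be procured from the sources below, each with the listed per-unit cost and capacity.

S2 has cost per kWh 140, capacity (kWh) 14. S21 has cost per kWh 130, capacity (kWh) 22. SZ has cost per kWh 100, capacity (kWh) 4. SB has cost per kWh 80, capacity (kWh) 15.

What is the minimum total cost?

4600

Use sources in increasing cost order.
SB at 80: take all 15 kWh — 27 still needed.
SZ at 100: take all 4 kWh — 23 still needed.
S21 at 130: take all 22 kWh — 1 still needed.
Take 1 from S2 at 140 to finish.
Cost = 15×80 + 4×100 + 22×130 + 1×140 = 4600.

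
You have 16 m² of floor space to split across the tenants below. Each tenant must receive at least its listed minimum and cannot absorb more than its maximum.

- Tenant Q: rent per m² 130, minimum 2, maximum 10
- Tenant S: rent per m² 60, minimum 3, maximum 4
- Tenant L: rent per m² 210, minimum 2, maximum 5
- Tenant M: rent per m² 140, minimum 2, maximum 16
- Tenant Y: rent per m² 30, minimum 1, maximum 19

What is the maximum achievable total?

2220

Meeting every minimum uses 2+3+2+2+1 = 10 m², leaving 6.
Highest rent per m² first: Tenant L 210 > Tenant M 140 > Tenant Q 130 > Tenant S 60 > Tenant Y 30.
Tenant L takes 3 more to reach its cap of 5 — 3 left.
Only 3 left; Tenant M takes them to reach 5.
Total = 130×2 + 60×3 + 210×5 + 140×5 + 30×1 = 2220.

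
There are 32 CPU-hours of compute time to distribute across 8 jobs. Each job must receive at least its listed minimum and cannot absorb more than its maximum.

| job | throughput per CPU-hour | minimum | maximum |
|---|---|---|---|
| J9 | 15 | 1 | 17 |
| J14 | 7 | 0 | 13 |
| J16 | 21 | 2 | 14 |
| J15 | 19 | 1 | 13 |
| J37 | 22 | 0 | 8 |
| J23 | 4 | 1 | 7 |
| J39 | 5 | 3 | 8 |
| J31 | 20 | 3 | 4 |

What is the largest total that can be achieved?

603

Meeting every minimum uses 1+0+2+1+0+1+3+3 = 11 CPU-hours, leaving 21.
Rank by throughput per CPU-hour: J37 22 > J16 21 > J31 20 > J15 19 > J9 15 > J14 7 > J39 5 > J23 4.
J37: +8 to 8 (cap) ; 13 left.
J16 takes 12 more to reach its cap of 14 ; 1 left.
J31 takes 1 more to reach its cap of 4 ; 0 left.
Total = 15×1 + 21×14 + 19×1 + 22×8 + 4×1 + 5×3 + 20×4 = 603.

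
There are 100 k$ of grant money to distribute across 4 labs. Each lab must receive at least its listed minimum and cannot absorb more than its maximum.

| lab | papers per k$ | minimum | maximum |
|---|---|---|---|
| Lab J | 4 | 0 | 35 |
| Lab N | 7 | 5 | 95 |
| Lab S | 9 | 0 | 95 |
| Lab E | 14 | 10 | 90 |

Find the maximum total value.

1340

Meeting every minimum uses 0+5+0+10 = 15 k$, leaving 85.
Rank by papers per k$: Lab E 14 > Lab S 9 > Lab N 7 > Lab J 4.
Lab E takes 80 more to reach its cap of 90 → 5 left.
Lab S has room for 95 more but only 5 remain, so it gets 5.
Total = 7×5 + 9×5 + 14×90 = 1340.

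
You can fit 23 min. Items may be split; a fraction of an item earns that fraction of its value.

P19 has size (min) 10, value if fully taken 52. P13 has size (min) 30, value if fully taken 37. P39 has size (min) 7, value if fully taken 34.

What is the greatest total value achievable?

93.4

Best value per unit of size first: P19 52/10≈5.2, P39 34/7≈4.86, P13 37/30≈1.23.
All 10 min of P19 fit (value 52) — 13 remain.
P39: take in full, 7 min for value 34 — 6 left.
6 min left: a 6/30 share of P13 gives 37×6/30 = 7.4.
Total value = 93.4.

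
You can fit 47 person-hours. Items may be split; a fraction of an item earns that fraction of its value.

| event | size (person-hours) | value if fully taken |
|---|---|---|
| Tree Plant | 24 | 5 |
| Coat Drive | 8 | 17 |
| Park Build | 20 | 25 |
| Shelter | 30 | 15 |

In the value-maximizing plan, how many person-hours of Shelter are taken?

Best value per unit of size first: Coat Drive 17/8≈2.12, Park Build 25/20≈1.25, Shelter 15/30≈0.5, Tree Plant 5/24≈0.208.
Take all of Coat Drive (8 person-hours, value 17) — 39 person-hours left.
Park Build: take in full, 20 person-hours for value 25 — 19 left.
Only 19 person-hours remain; take 19/30 of Shelter for value 15×19/30 = 9.5.

19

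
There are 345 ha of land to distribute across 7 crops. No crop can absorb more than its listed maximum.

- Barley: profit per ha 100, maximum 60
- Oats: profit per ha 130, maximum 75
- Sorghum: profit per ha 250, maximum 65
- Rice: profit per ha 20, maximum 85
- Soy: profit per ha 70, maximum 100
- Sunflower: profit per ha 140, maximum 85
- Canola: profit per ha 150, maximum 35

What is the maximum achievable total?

Highest profit per ha first: Sorghum 250 > Canola 150 > Sunflower 140 > Oats 130 > Barley 100 > Soy 70 > Rice 20.
Sorghum: +65 to 65 (cap) → 280 left.
Canola: +35 to 35 (cap) → 245 left.
Sunflower: +85 to 85 (cap) → 160 left.
Oats: +75 to 75 (cap) → 85 left.
Barley: +60 to 60 (cap) → 25 left.
Soy has room for 100 but only 25 remain, so it gets 25.
Total = 100×60 + 130×75 + 250×65 + 70×25 + 140×85 + 150×35 = 50900.

50900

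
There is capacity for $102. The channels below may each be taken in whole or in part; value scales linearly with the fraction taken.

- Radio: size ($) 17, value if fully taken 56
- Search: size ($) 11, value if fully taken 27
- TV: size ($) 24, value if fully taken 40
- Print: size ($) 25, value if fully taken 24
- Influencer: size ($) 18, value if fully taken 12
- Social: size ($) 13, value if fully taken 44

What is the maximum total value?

Sort by value density: Social 44/13≈3.38, Radio 56/17≈3.29, Search 27/11≈2.45, TV 40/24≈1.67, Print 24/25≈0.96, Influencer 12/18≈0.667.
Social: take in full, 13 $ for value 44 ; 89 left.
Radio: take in full, 17 $ for value 56 ; 72 left.
All 11 $ of Search fit (value 27) ; 61 remain.
All 24 $ of TV fit (value 40) ; 37 remain.
Print: take in full, 25 $ for value 24 ; 12 left.
Only 12 $ remain; take 12/18 of Influencer for value 12×12/18 = 8.
Total value = 199.

199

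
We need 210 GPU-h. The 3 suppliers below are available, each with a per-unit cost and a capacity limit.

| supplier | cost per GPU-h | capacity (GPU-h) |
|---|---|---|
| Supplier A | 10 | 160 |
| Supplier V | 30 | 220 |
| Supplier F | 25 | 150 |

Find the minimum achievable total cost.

2850

Use suppliers in increasing cost order.
Supplier A at 10: take all 160 GPU-h → 50 still needed.
Supplier F (25): take the remaining 50 → done.
Supplier V: unused.
Cost = 160×10 + 50×25 = 2850.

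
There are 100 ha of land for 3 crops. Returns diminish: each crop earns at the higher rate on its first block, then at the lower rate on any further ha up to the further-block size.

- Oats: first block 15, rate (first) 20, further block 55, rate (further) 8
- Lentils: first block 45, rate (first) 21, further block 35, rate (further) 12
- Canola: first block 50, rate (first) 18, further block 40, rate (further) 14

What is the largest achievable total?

1965

Order all 6 blocks by rate: Lentils/first 21 > Oats/first 20 > Canola/first 18 > Canola/second 14 > Lentils/second 12 > Oats/second 8.
Fill Lentils first block (45 at 21) — 55 left.
Fill Oats first block (15 at 20) — 40 left.
Canola first at 18: only 40 left, fill 40.
Total = 21×45 + 20×15 + 18×40 = 1965.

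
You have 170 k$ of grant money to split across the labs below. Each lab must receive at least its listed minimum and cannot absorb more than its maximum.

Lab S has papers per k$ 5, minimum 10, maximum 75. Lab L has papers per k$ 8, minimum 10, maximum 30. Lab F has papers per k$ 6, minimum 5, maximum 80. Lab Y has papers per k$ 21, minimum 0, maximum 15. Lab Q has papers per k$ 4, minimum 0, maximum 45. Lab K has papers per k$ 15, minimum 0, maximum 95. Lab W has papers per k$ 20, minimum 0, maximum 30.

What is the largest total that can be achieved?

Meeting every minimum uses 10+10+5+0+0+0+0 = 25 k$, leaving 145.
Order the labs by papers per k$: Lab Y 21 > Lab W 20 > Lab K 15 > Lab L 8 > Lab F 6 > Lab S 5 > Lab Q 4.
Lab Y: +15 to 15 (cap) — 130 left.
Lab W takes 30 more to reach its cap of 30 — 100 left.
Give Lab K 95 more to hit its cap of 95 — 5 left.
Lab L has room for 20 more but only 5 remain, so it gets 15.
Total = 5×10 + 8×15 + 6×5 + 21×15 + 15×95 + 20×30 = 2540.

2540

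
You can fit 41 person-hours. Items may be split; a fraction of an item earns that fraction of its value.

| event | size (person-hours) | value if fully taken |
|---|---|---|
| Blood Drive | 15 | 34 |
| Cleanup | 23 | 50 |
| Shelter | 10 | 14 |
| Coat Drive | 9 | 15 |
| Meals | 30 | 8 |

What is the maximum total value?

89

Rank by value-to-size ratio: Blood Drive 34/15≈2.27, Cleanup 50/23≈2.17, Coat Drive 15/9≈1.67, Shelter 14/10≈1.4, Meals 8/30≈0.267.
Blood Drive: take in full, 15 person-hours for value 34 — 26 left.
Take all of Cleanup (23 person-hours, value 50) — 3 person-hours left.
Fill the last 3 person-hours with part of Coat Drive: 3/9 of it earns 5.
Total value = 89.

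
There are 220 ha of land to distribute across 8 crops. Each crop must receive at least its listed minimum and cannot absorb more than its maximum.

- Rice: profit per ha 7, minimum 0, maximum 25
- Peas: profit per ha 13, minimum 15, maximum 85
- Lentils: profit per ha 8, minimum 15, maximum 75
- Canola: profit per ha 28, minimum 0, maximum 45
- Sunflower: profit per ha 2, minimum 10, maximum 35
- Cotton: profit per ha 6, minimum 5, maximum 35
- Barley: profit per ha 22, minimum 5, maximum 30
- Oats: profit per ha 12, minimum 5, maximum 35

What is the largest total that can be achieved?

Meeting every minimum uses 0+15+15+0+10+5+5+5 = 55 ha, leaving 165.
Order the crops by profit per ha: Canola 28 > Barley 22 > Peas 13 > Oats 12 > Lentils 8 > Rice 7 > Cotton 6 > Sunflower 2.
Canola takes 45 more to reach its cap of 45 ; 120 left.
Barley: +25 to 30 (cap) ; 95 left.
Peas takes 70 more to reach its cap of 85 ; 25 left.
Only 25 left; Oats takes them to reach 30.
Total = 13×85 + 8×15 + 28×45 + 2×10 + 6×5 + 22×30 + 12×30 = 3555.

3555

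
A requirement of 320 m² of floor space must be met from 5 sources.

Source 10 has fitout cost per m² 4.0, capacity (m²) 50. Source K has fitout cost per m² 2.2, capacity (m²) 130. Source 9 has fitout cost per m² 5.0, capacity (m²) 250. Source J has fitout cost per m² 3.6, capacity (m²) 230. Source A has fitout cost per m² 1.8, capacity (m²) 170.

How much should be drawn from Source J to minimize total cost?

20

Fill from the cheapest source first.
Source A (1.8): use full 170 → 150 m² to go.
Source K at 2.2: take all 130 m² → 20 still needed.
Source J at 3.6: take 20 of its 230 → requirement met.
Source 10, Source 9: unused.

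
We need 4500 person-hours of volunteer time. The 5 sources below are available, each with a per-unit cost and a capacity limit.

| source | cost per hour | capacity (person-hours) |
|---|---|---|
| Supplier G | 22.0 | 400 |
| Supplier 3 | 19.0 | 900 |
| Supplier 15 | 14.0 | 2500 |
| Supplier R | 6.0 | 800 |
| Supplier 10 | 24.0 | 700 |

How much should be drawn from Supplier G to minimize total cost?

Fill from the cheapest source first.
Supplier R at 6.0: take all 800 person-hours → 3700 still needed.
Supplier 15 (14.0): use full 2500 → 1200 person-hours to go.
Take 900 from Supplier 3 at 19.0 → need 300 more.
Supplier G at 22.0: take 300 of its 400 → requirement met.
Supplier 10: unused.

300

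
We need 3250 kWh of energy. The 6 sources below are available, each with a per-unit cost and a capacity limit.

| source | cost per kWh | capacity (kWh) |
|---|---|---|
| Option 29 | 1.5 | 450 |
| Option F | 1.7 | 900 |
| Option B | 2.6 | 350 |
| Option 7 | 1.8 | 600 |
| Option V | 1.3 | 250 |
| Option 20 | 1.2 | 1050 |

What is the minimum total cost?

4870

Cheapest first:
Option 20 (1.2): use full 1050 — 2200 kWh to go.
Take 250 from Option V at 1.3 — need 1950 more.
Option 29 (1.5): use full 450 — 1500 kWh to go.
Take 900 from Option F at 1.7 — need 600 more.
Take 600 from Option 7 at 1.8 — need 0 more.
Option B: unused.
Cost = 1050×1.2 + 250×1.3 + 450×1.5 + 900×1.7 + 600×1.8 = 4870.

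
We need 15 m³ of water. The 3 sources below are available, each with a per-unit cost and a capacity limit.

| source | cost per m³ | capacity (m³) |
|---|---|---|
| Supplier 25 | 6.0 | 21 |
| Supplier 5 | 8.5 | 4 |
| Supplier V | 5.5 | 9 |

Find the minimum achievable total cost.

85.5

Cheapest first:
Supplier V at 5.5: take all 9 m³ ; 6 still needed.
Supplier 25 (6.0): take the remaining 6 ; done.
Supplier 5: unused.
Cost = 9×5.5 + 6×6.0 = 85.5.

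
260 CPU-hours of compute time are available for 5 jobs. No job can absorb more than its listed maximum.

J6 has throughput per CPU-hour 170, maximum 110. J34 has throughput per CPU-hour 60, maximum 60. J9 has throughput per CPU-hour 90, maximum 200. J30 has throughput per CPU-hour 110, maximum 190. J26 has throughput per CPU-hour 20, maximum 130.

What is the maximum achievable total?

35200

Order the jobs by throughput per CPU-hour: J6 170 > J30 110 > J9 90 > J34 60 > J26 20.
J6 takes 110 to reach its cap of 110 — 150 left.
Only 150 left; J30 takes them to reach 150.
Total = 170×110 + 110×150 = 35200.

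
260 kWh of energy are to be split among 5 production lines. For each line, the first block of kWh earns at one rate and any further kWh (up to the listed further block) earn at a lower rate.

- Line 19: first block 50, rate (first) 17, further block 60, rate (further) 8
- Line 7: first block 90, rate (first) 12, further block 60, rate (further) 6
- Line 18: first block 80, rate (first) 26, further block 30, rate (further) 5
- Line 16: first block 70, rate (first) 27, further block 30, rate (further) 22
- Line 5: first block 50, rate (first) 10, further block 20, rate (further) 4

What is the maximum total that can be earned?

5840

Order all 10 blocks by rate: Line 16/tier1 27 > Line 18/tier1 26 > Line 16/tier2 22 > Line 19/tier1 17 > Line 7/tier1 12 > Line 5/tier1 10 > Line 19/tier2 8 > Line 7/tier2 6 > Line 18/tier2 5 > Line 5/tier2 4.
Fill Line 16 tier1 block (70 at 27) → 190 left.
Line 18 tier1 at 26: fill all 80 → 110 left.
Line 16/tier2 (22): +30 → 80 left.
Fill Line 19 tier1 block (50 at 17) → 30 left.
30 remain; put them into Line 7 tier1 at 12.
Total = 27×70 + 26×80 + 22×30 + 17×50 + 12×30 = 5840.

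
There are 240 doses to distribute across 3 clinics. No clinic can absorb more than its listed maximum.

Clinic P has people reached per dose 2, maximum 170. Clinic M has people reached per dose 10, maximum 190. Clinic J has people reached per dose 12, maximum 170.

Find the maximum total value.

Rank by people reached per dose: Clinic J 12 > Clinic M 10 > Clinic P 2.
Give Clinic J 170 to hit its cap of 170 — 70 left.
Clinic M: +70 (room for 190) → 70. Pool exhausted.
Total = 10×70 + 12×170 = 2740.

2740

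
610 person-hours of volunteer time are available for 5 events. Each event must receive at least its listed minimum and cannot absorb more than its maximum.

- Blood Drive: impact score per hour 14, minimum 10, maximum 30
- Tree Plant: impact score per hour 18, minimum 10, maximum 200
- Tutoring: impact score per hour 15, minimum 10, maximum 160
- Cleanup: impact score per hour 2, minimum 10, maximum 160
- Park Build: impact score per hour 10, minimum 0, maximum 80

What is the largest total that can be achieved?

Meeting every minimum uses 10+10+10+10+0 = 40 person-hours, leaving 570.
Order the events by impact score per hour: Tree Plant 18 > Tutoring 15 > Blood Drive 14 > Park Build 10 > Cleanup 2.
Tree Plant: +190 to 200 (cap) ; 380 left.
Give Tutoring 150 more to hit its cap of 160 ; 230 left.
Blood Drive: +20 to 30 (cap) ; 210 left.
Park Build: +80 to 80 (cap) ; 130 left.
Cleanup has room for 150 more but only 130 remain, so it gets 140.
Total = 14×30 + 18×200 + 15×160 + 2×140 + 10×80 = 7500.

7500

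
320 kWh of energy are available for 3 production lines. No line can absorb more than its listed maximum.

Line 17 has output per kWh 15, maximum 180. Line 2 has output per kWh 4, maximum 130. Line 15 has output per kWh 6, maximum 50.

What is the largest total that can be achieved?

3360

Highest output per kWh first: Line 17 15 > Line 15 6 > Line 2 4.
Line 17 takes 180 to reach its cap of 180 — 140 left.
Line 15: +50 to 50 (cap) — 90 left.
Line 2 has room for 130 but only 90 remain, so it gets 90.
Total = 15×180 + 4×90 + 6×50 = 3360.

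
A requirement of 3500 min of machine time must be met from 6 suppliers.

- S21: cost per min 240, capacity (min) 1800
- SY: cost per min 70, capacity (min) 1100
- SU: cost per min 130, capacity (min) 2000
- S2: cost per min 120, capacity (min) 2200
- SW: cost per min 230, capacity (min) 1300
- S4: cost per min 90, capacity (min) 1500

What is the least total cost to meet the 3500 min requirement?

Cheapest first:
Take 1100 from SY at 70 ; need 2400 more.
S4 (90): use full 1500 ; 900 min to go.
Take 900 from S2 at 120 to finish.
SU, SW, S21: unused.
Cost = 1100×70 + 1500×90 + 900×120 = 320000.

320000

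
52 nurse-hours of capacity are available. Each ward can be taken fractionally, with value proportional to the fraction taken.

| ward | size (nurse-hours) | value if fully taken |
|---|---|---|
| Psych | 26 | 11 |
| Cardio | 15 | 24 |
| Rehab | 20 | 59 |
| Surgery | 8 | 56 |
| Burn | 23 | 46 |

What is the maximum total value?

Rank by value-to-size ratio: Surgery 56/8≈7, Rehab 59/20≈2.95, Burn 46/23≈2, Cardio 24/15≈1.6, Psych 11/26≈0.423.
Take all of Surgery (8 nurse-hours, value 56) → 44 nurse-hours left.
Take all of Rehab (20 nurse-hours, value 59) → 24 nurse-hours left.
Burn: take in full, 23 nurse-hours for value 46 → 1 left.
Only 1 nurse-hours remain; take 1/15 of Cardio for value 24×1/15 = 1.6.
Total value = 162.6.

162.6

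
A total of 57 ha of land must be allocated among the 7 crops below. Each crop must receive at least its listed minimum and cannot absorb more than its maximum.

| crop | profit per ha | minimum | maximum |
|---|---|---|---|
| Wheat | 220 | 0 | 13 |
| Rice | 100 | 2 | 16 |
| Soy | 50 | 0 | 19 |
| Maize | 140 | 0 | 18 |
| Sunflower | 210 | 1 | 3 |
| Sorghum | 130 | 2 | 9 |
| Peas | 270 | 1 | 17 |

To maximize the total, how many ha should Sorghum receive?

4

Meeting every minimum uses 0+2+0+0+1+2+1 = 6 ha, leaving 51.
Highest profit per ha first: Peas 270 > Wheat 220 > Sunflower 210 > Maize 140 > Sorghum 130 > Rice 100 > Soy 50.
Peas: +16 to 17 (cap) — 35 left.
Wheat: +13 to 13 (cap) — 22 left.
Sunflower takes 2 more to reach its cap of 3 — 20 left.
Maize: +18 to 18 (cap) — 2 left.
Sorghum: +2 (room for 7) → 4. Pool exhausted.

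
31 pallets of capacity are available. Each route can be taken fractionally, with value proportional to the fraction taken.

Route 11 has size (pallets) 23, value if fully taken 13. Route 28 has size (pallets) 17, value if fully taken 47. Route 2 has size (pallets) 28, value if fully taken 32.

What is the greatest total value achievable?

63

Sort by value density: Route 28 47/17≈2.76, Route 2 32/28≈1.14, Route 11 13/23≈0.565.
Route 28: take in full, 17 pallets for value 47 ; 14 left.
Only 14 pallets remain; take 14/28 of Route 2 for value 32×14/28 = 16.
Total value = 63.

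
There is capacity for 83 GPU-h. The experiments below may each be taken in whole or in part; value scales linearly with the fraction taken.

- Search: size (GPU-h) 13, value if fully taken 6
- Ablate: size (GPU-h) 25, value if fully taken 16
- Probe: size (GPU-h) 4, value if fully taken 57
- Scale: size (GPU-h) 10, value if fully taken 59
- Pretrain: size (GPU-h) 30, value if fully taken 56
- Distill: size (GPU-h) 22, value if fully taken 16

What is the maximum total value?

Rank by value-to-size ratio: Probe 57/4≈14.2, Scale 59/10≈5.9, Pretrain 56/30≈1.87, Distill 16/22≈0.727, Ablate 16/25≈0.64, Search 6/13≈0.462.
All 4 GPU-h of Probe fit (value 57) — 79 remain.
Scale: take in full, 10 GPU-h for value 59 — 69 left.
All 30 GPU-h of Pretrain fit (value 56) — 39 remain.
Distill: take in full, 22 GPU-h for value 16 — 17 left.
Only 17 GPU-h remain; take 17/25 of Ablate for value 16×17/25 = 10.88.
Total value = 198.88.

198.88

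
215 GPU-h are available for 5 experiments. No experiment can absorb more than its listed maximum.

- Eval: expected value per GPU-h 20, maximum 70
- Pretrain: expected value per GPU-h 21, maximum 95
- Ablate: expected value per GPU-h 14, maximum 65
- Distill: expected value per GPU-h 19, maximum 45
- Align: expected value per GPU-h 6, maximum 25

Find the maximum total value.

Order the experiments by expected value per GPU-h: Pretrain 21 > Eval 20 > Distill 19 > Ablate 14 > Align 6.
Give Pretrain 95 to hit its cap of 95 — 120 left.
Give Eval 70 to hit its cap of 70 — 50 left.
Distill takes 45 to reach its cap of 45 — 5 left.
Only 5 left; Ablate takes them to reach 5.
Total = 20×70 + 21×95 + 14×5 + 19×45 = 4320.

4320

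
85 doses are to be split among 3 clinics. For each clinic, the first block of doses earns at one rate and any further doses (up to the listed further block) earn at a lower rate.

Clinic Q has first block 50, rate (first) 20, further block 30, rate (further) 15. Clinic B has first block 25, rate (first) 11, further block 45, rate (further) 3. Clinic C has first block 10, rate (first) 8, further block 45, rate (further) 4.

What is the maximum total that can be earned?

1505

Order all 6 blocks by rate: Clinic Q/T1 20 > Clinic Q/T2 15 > Clinic B/T1 11 > Clinic C/T1 8 > Clinic C/T2 4 > Clinic B/T2 3.
Fill Clinic Q T1 block (50 at 20) ; 35 left.
Clinic Q T2 at 15: fill all 30 ; 5 left.
5 remain; put them into Clinic B T1 at 11.
Total = 20×50 + 15×30 + 11×5 = 1505.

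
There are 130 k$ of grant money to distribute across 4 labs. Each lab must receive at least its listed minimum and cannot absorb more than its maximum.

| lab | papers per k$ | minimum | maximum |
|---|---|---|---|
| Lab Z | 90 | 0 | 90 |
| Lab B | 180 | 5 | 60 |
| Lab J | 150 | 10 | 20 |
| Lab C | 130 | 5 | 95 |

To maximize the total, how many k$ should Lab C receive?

Meeting every minimum uses 0+5+10+5 = 20 k$, leaving 110.
Order the labs by papers per k$: Lab B 180 > Lab J 150 > Lab C 130 > Lab Z 90.
Lab B takes 55 more to reach its cap of 60 → 55 left.
Lab J: +10 to 20 (cap) → 45 left.
Only 45 left; Lab C takes them to reach 50.

50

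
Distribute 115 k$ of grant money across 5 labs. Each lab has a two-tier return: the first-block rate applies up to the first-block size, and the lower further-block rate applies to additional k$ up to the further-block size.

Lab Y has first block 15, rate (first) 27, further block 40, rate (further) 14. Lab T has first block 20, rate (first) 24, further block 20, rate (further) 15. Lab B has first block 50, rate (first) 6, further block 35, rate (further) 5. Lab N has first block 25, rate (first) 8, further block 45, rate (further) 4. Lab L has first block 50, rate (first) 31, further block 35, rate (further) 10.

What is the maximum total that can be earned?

2875

Treat each block as its own option and order by rate: Lab L/T1 31 > Lab Y/T1 27 > Lab T/T1 24 > Lab T/T2 15 > Lab Y/T2 14 > Lab L/T2 10 > Lab N/T1 8 > Lab B/T1 6 > Lab B/T2 5 > Lab N/T2 4.
Fill Lab L T1 block (50 at 31) ; 65 left.
Fill Lab Y T1 block (15 at 27) ; 50 left.
Lab T T1 at 24: fill all 20 ; 30 left.
Fill Lab T T2 block (20 at 15) ; 10 left.
Lab Y/T2: +10 of 40 at 14; pool empty.
Total = 31×50 + 27×15 + 24×20 + 15×20 + 14×10 = 2875.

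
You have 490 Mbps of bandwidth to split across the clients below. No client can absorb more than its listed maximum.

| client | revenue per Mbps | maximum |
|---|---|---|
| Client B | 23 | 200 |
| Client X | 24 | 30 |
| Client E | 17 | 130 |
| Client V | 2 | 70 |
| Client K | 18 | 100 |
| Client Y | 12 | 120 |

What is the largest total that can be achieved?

Rank by revenue per Mbps: Client X 24 > Client B 23 > Client K 18 > Client E 17 > Client Y 12 > Client V 2.
Give Client X 30 to hit its cap of 30 ; 460 left.
Client B: +200 to 200 (cap) ; 260 left.
Client K: +100 to 100 (cap) ; 160 left.
Give Client E 130 to hit its cap of 130 ; 30 left.
Client Y has room for 120 but only 30 remain, so it gets 30.
Total = 23×200 + 24×30 + 17×130 + 18×100 + 12×30 = 9690.

9690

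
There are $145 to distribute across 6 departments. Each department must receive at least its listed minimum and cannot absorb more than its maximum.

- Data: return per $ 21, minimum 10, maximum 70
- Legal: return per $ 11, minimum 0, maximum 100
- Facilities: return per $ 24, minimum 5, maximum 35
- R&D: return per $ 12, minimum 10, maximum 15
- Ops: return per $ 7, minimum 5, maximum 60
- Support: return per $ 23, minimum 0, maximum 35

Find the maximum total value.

3060

Meeting every minimum uses 10+0+5+10+5+0 = 30 $, leaving 115.
Highest return per $ first: Facilities 24 > Support 23 > Data 21 > R&D 12 > Legal 11 > Ops 7.
Facilities takes 30 more to reach its cap of 35 — 85 left.
Support: +35 to 35 (cap) — 50 left.
Only 50 left; Data takes them to reach 60.
Total = 21×60 + 24×35 + 12×10 + 7×5 + 23×35 = 3060.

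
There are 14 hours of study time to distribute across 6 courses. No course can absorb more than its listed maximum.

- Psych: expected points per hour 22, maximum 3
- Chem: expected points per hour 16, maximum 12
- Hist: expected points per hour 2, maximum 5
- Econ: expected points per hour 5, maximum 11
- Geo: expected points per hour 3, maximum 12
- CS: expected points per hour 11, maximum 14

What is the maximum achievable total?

Highest expected points per hour first: Psych 22 > Chem 16 > CS 11 > Econ 5 > Geo 3 > Hist 2.
Psych takes 3 to reach its cap of 3 → 11 left.
Only 11 left; Chem takes them to reach 11.
Total = 22×3 + 16×11 = 242.

242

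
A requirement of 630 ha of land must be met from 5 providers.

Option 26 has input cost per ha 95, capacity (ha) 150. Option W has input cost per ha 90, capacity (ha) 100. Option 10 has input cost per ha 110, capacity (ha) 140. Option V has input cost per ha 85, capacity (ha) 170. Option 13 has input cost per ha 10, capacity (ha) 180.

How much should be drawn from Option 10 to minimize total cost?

Use providers in increasing cost order.
Option 13 at 10: take all 180 ha ; 450 still needed.
Option V (85): use full 170 ; 280 ha to go.
Option W at 90: take all 100 ha ; 180 still needed.
Take 150 from Option 26 at 95 ; need 30 more.
Option 10 at 110: take 30 of its 140 ; requirement met.

30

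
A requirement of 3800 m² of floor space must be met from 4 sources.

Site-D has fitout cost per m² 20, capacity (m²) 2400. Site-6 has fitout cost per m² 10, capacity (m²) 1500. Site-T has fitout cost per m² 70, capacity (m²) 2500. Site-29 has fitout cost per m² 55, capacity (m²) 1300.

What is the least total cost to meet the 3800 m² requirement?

61000

Fill from the cheapest source first.
Take 1500 from Site-6 at 10 — need 2300 more.
Site-D (20): take the remaining 2300 — done.
Site-29, Site-T: unused.
Cost = 1500×10 + 2300×20 = 61000.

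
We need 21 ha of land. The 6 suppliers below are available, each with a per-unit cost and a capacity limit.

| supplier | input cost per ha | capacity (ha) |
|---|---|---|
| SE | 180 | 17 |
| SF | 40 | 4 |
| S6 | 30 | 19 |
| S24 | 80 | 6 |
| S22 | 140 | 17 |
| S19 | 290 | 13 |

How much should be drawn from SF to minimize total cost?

2

Use suppliers in increasing cost order.
Take 19 from S6 at 30 ; need 2 more.
SF at 40: take 2 of its 4 ; requirement met.
S24, S22, SE, S19: unused.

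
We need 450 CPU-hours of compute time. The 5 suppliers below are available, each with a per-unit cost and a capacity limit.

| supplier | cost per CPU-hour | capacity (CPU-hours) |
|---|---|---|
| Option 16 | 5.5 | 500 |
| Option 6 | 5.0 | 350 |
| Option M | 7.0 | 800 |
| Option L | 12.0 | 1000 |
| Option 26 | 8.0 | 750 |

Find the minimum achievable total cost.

2300

Fill from the cheapest supplier first.
Option 6 at 5.0: take all 350 CPU-hours ; 100 still needed.
Option 16 (5.5): take the remaining 100 ; done.
Option M, Option 26, Option L: unused.
Cost = 350×5.0 + 100×5.5 = 2300.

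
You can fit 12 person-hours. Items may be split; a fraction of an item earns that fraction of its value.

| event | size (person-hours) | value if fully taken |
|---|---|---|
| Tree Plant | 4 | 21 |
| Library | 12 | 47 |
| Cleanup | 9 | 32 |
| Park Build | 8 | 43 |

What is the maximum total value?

Rank by value-to-size ratio: Park Build 43/8≈5.38, Tree Plant 21/4≈5.25, Library 47/12≈3.92, Cleanup 32/9≈3.56.
All 8 person-hours of Park Build fit (value 43) — 4 remain.
All 4 person-hours of Tree Plant fit (value 21) — 0 remain.
Total value = 64.

64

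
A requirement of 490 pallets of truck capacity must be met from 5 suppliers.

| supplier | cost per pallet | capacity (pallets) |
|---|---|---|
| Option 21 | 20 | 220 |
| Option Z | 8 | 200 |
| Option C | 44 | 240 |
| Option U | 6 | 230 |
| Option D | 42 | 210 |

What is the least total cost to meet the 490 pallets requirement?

Fill from the cheapest supplier first.
Option U (6): use full 230 ; 260 pallets to go.
Option Z (8): use full 200 ; 60 pallets to go.
Option 21 (20): take the remaining 60 ; done.
Option D, Option C: unused.
Cost = 230×6 + 200×8 + 60×20 = 4180.

4180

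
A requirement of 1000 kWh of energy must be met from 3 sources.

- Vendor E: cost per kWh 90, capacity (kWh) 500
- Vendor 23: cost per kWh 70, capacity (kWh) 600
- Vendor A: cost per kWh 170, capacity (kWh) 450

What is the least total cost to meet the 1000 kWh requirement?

78000

Cheapest first:
Take 600 from Vendor 23 at 70 — need 400 more.
Take 400 from Vendor E at 90 to finish.
Vendor A: unused.
Cost = 600×70 + 400×90 = 78000.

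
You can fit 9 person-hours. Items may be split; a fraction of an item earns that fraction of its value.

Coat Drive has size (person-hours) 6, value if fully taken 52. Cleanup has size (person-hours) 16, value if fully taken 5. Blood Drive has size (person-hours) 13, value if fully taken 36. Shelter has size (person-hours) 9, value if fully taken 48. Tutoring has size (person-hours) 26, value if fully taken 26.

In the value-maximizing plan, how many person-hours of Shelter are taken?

3

Sort by value density: Coat Drive 52/6≈8.67, Shelter 48/9≈5.33, Blood Drive 36/13≈2.77, Tutoring 26/26≈1, Cleanup 5/16≈0.312.
Take all of Coat Drive (6 person-hours, value 52) — 3 person-hours left.
3 person-hours left: a 3/9 share of Shelter gives 48×3/9 = 16.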